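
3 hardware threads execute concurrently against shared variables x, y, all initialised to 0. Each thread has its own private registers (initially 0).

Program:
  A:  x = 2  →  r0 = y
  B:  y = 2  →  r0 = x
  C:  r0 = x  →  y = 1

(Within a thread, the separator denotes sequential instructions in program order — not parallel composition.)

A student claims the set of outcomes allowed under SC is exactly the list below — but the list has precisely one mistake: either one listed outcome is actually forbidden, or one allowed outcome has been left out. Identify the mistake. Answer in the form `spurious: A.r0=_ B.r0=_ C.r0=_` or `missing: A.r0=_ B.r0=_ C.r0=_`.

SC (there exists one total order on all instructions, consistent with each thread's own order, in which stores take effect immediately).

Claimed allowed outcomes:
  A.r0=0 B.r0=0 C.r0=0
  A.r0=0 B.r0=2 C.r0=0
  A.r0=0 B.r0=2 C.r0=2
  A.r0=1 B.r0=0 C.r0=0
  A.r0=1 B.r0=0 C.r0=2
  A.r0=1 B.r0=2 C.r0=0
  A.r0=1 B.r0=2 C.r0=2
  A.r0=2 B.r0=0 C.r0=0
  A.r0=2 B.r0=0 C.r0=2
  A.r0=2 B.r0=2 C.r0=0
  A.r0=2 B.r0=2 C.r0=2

spurious: A.r0=0 B.r0=0 C.r0=0

outcome vector order: (A.r0,B.r0,C.r0)
SC (10): 020 022 100 102 120 122 200 202 220 222
claimed∖SC = {000}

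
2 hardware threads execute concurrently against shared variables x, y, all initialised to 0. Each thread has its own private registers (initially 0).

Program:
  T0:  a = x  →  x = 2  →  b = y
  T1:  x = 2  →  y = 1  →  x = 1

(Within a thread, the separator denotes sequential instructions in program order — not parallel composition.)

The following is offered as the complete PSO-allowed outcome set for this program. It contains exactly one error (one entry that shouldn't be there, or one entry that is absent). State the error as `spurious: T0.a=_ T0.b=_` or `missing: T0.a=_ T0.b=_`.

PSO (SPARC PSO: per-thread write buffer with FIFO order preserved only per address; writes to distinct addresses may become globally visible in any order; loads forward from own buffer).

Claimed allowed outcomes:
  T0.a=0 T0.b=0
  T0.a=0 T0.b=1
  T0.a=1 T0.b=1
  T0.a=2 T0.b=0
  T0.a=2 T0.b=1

outcome vector order: (T0.a,T0.b)
PSO: 6 outcomes — {(0,0); (0,1); (1,0); (1,1); (2,0); (2,1)}
PSO∖claimed = {(1,0)}

missing: T0.a=1 T0.b=0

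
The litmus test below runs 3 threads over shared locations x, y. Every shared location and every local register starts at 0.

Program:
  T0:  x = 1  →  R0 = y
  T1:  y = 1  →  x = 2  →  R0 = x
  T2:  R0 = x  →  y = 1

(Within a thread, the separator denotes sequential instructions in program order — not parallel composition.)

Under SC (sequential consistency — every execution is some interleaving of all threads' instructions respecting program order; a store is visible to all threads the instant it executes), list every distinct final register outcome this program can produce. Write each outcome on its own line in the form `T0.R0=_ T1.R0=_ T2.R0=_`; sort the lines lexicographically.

outcome vector order: (T0.R0,T1.R0,T2.R0)
|SC outcomes| = 9

T0.R0=0 T1.R0=2 T2.R0=0
T0.R0=0 T1.R0=2 T2.R0=1
T0.R0=0 T1.R0=2 T2.R0=2
T0.R0=1 T1.R0=1 T2.R0=0
T0.R0=1 T1.R0=1 T2.R0=1
T0.R0=1 T1.R0=1 T2.R0=2
T0.R0=1 T1.R0=2 T2.R0=0
T0.R0=1 T1.R0=2 T2.R0=1
T0.R0=1 T1.R0=2 T2.R0=2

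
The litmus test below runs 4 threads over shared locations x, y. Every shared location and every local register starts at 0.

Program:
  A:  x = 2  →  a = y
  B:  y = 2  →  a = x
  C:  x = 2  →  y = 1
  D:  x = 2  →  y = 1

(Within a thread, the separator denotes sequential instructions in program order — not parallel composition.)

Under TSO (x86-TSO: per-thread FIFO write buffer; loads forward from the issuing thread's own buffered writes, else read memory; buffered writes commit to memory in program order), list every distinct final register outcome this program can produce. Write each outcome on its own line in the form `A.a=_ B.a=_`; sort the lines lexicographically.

outcome vector order: (A.a,B.a)
|TSO outcomes| = 6

A.a=0 B.a=0
A.a=0 B.a=2
A.a=1 B.a=0
A.a=1 B.a=2
A.a=2 B.a=0
A.a=2 B.a=2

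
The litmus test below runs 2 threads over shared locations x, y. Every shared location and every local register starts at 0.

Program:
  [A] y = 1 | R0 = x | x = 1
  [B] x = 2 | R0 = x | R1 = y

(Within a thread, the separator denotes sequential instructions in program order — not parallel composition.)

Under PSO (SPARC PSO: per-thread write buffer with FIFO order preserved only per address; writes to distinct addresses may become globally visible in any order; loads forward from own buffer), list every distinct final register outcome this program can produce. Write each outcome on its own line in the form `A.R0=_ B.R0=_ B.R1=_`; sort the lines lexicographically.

outcome vector order: (A.R0,B.R0,B.R1)
|PSO outcomes| = 8

A.R0=0 B.R0=1 B.R1=0
A.R0=0 B.R0=1 B.R1=1
A.R0=0 B.R0=2 B.R1=0
A.R0=0 B.R0=2 B.R1=1
A.R0=2 B.R0=1 B.R1=0
A.R0=2 B.R0=1 B.R1=1
A.R0=2 B.R0=2 B.R1=0
A.R0=2 B.R0=2 B.R1=1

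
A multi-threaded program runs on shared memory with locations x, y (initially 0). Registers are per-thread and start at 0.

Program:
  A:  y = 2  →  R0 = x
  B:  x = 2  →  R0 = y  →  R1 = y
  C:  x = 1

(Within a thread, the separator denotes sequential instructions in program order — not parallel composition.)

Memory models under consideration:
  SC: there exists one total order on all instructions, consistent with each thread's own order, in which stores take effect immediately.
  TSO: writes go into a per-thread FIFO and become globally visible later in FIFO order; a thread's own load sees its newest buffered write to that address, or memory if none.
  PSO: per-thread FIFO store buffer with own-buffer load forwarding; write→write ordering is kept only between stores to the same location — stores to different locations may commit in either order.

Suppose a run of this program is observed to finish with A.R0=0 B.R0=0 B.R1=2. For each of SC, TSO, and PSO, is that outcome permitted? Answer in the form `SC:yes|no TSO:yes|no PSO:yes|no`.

SC:no TSO:yes PSO:yes

outcome vector order: (A.R0,B.R0,B.R1)
[SC] allowed = {<0 2 2> <1 0 0> <1 0 2> <1 2 2> <2 0 0> <2 0 2> <2 2 2>}
[TSO] allowed = {<0 0 0> <0 0 2> <0 2 2> <1 0 0> <1 0 2> <1 2 2> <2 0 0> <2 0 2> <2 2 2>}
[PSO] allowed = {<0 0 0> <0 0 2> <0 2 2> <1 0 0> <1 0 2> <1 2 2> <2 0 0> <2 0 2> <2 2 2>}
target <0 0 2> ∈ {TSO,PSO}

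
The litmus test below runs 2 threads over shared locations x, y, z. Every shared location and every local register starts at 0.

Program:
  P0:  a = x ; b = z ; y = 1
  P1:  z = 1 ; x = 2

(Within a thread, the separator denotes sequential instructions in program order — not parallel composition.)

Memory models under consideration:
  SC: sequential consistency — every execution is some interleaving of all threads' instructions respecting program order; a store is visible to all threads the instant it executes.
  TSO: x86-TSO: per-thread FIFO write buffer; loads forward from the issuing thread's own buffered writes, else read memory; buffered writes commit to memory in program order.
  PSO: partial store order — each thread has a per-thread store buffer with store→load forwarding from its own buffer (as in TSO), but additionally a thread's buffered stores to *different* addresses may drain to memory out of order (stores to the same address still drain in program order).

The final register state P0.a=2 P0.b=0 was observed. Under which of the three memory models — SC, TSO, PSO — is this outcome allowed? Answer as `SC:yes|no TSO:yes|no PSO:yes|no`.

outcome vector order: (P0.a,P0.b)
SC (3): <0 0> <0 1> <2 1>
TSO (3): <0 0> <0 1> <2 1>
PSO (4): <0 0> <0 1> <2 0> <2 1>
target <2 0> ∈ {PSO}

SC:no TSO:no PSO:yes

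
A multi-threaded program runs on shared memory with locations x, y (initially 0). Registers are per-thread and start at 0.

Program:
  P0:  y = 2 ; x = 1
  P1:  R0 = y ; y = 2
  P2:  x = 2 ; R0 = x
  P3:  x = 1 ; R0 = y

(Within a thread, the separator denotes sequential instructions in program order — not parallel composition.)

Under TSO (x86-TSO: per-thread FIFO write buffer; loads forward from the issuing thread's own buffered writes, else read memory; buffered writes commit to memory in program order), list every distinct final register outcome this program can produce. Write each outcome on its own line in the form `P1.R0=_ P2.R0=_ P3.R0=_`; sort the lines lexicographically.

outcome vector order: (P1.R0,P2.R0,P3.R0)
|TSO outcomes| = 8

P1.R0=0 P2.R0=1 P3.R0=0
P1.R0=0 P2.R0=1 P3.R0=2
P1.R0=0 P2.R0=2 P3.R0=0
P1.R0=0 P2.R0=2 P3.R0=2
P1.R0=2 P2.R0=1 P3.R0=0
P1.R0=2 P2.R0=1 P3.R0=2
P1.R0=2 P2.R0=2 P3.R0=0
P1.R0=2 P2.R0=2 P3.R0=2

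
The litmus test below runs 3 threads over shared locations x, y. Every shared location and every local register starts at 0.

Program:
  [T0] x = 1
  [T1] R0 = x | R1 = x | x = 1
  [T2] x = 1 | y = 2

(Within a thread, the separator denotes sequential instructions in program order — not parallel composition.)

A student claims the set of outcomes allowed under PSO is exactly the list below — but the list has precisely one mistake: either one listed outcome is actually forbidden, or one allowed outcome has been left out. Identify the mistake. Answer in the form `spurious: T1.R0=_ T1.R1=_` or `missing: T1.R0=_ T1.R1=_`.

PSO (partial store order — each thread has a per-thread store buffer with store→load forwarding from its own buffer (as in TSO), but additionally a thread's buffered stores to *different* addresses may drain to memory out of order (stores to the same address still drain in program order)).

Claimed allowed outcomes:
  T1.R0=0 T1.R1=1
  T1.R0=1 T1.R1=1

outcome vector order: (T1.R0,T1.R1)
[PSO] allowed = {<0 0> <0 1> <1 1>}
PSO∖claimed = {<0 0>}

missing: T1.R0=0 T1.R1=0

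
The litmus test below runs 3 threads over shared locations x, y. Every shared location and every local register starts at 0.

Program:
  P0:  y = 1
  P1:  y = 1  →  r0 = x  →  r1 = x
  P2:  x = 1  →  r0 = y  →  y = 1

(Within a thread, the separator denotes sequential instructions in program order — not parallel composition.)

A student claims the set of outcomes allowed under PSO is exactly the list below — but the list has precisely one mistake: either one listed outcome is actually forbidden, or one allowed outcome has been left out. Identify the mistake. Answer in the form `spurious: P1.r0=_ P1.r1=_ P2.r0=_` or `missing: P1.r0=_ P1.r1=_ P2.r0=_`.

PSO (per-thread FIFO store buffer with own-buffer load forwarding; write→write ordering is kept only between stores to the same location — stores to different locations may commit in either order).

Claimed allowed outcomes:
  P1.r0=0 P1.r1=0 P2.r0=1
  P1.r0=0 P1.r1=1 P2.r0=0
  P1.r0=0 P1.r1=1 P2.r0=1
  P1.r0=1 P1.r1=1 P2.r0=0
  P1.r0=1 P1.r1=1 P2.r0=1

outcome vector order: (P1.r0,P1.r1,P2.r0)
[PSO] allowed = {0/0/0 0/0/1 0/1/0 0/1/1 1/1/0 1/1/1}
PSO∖claimed = {0/0/0}

missing: P1.r0=0 P1.r1=0 P2.r0=0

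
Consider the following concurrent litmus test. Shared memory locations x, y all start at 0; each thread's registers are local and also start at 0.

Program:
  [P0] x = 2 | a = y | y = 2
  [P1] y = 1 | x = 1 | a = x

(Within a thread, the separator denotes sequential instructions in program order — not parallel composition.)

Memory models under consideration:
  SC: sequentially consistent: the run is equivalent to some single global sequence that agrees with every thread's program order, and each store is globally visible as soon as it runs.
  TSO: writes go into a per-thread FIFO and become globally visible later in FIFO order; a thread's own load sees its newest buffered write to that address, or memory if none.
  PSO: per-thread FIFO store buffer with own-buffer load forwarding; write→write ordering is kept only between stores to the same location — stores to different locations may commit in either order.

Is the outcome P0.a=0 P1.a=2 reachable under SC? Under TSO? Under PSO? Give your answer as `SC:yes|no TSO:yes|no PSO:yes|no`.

SC:no TSO:yes PSO:yes

outcome vector order: (P0.a,P1.a)
under SC → (0,1), (1,1), (1,2)
under TSO → (0,1), (0,2), (1,1), (1,2)
under PSO → (0,1), (0,2), (1,1), (1,2)
target (0,2) ∈ {TSO,PSO}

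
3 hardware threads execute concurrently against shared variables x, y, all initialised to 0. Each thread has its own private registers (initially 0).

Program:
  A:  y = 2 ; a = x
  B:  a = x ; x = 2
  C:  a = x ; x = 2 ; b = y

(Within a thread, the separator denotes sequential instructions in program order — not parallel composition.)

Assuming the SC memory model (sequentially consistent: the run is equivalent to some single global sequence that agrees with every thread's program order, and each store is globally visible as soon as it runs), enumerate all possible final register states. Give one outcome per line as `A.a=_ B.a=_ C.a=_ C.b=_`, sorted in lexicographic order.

outcome vector order: (A.a,B.a,C.a,C.b)
|SC outcomes| = 9

A.a=0 B.a=0 C.a=0 C.b=2
A.a=0 B.a=0 C.a=2 C.b=2
A.a=0 B.a=2 C.a=0 C.b=2
A.a=2 B.a=0 C.a=0 C.b=0
A.a=2 B.a=0 C.a=0 C.b=2
A.a=2 B.a=0 C.a=2 C.b=0
A.a=2 B.a=0 C.a=2 C.b=2
A.a=2 B.a=2 C.a=0 C.b=0
A.a=2 B.a=2 C.a=0 C.b=2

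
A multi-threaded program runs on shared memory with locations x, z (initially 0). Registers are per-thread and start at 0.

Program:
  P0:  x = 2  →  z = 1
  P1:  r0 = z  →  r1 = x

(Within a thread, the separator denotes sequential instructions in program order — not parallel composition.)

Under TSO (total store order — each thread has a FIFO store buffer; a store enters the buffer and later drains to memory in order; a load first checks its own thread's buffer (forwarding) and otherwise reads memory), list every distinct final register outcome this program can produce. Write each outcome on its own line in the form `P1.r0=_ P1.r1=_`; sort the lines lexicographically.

P1.r0=0 P1.r1=0
P1.r0=0 P1.r1=2
P1.r0=1 P1.r1=2

outcome vector order: (P1.r0,P1.r1)
|TSO outcomes| = 3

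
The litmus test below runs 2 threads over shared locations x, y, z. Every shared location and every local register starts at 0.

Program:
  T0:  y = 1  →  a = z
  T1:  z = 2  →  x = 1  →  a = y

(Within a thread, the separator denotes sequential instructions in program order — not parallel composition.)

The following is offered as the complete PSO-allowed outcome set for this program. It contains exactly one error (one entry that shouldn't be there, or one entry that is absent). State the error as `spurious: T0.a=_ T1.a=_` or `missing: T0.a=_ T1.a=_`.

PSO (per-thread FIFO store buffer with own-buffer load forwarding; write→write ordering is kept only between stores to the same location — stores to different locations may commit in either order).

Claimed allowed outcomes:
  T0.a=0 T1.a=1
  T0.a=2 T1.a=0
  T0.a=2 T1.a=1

missing: T0.a=0 T1.a=0

outcome vector order: (T0.a,T1.a)
[PSO] allowed = {(0,0); (0,1); (2,0); (2,1)}
PSO∖claimed = {(0,0)}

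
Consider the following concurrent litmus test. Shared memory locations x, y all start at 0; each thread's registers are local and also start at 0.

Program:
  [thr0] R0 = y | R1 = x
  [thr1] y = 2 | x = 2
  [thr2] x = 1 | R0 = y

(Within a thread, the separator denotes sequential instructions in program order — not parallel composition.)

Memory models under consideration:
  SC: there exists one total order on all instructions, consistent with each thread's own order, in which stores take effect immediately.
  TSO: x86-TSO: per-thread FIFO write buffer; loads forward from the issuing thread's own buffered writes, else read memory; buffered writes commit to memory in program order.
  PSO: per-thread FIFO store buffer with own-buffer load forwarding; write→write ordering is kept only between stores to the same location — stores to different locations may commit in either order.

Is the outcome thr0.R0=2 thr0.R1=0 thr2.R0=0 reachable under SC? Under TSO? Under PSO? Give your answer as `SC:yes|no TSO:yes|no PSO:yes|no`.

SC:no TSO:yes PSO:yes

outcome vector order: (thr0.R0,thr0.R1,thr2.R0)
SC (11): <0 0 0> <0 0 2> <0 1 0> <0 1 2> <0 2 0> <0 2 2> <2 0 2> <2 1 0> <2 1 2> <2 2 0> <2 2 2>
TSO (12): <0 0 0> <0 0 2> <0 1 0> <0 1 2> <0 2 0> <0 2 2> <2 0 0> <2 0 2> <2 1 0> <2 1 2> <2 2 0> <2 2 2>
PSO (12): <0 0 0> <0 0 2> <0 1 0> <0 1 2> <0 2 0> <0 2 2> <2 0 0> <2 0 2> <2 1 0> <2 1 2> <2 2 0> <2 2 2>
target <2 0 0> ∈ {TSO,PSO}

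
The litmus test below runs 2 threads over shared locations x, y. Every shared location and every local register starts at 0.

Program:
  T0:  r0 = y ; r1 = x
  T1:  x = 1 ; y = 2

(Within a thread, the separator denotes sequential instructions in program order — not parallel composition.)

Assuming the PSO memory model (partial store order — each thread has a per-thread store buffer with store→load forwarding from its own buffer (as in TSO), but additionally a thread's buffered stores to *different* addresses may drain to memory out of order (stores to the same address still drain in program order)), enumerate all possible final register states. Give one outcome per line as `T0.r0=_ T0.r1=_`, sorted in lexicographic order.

outcome vector order: (T0.r0,T0.r1)
|PSO outcomes| = 4

T0.r0=0 T0.r1=0
T0.r0=0 T0.r1=1
T0.r0=2 T0.r1=0
T0.r0=2 T0.r1=1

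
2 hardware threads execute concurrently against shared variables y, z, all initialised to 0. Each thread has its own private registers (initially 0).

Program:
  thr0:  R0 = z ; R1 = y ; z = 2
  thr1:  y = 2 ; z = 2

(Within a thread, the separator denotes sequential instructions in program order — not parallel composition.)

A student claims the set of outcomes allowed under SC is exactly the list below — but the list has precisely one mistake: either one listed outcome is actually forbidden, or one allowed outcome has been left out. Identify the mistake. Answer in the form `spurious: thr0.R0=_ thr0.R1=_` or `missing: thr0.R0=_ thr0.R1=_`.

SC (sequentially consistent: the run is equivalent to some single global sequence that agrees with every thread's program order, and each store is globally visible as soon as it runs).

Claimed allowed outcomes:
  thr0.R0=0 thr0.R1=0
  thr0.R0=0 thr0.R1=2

missing: thr0.R0=2 thr0.R1=2

outcome vector order: (thr0.R0,thr0.R1)
SC: 3 outcomes — {0/0; 0/2; 2/2}
SC∖claimed = {2/2}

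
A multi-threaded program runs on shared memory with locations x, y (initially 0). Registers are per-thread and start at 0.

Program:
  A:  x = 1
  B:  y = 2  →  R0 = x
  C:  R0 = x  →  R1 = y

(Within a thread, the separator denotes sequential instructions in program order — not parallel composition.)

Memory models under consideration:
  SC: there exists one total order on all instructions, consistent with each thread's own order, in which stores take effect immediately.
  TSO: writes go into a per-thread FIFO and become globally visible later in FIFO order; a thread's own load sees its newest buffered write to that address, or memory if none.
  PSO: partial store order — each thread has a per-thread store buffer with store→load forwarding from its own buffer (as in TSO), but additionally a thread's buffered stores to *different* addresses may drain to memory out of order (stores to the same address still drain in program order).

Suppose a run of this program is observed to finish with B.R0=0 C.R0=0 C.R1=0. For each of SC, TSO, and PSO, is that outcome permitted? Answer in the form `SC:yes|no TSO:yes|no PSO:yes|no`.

outcome vector order: (B.R0,C.R0,C.R1)
[SC] allowed = {(0,0,0); (0,0,2); (0,1,2); (1,0,0); (1,0,2); (1,1,0); (1,1,2)}
[TSO] allowed = {(0,0,0); (0,0,2); (0,1,0); (0,1,2); (1,0,0); (1,0,2); (1,1,0); (1,1,2)}
[PSO] allowed = {(0,0,0); (0,0,2); (0,1,0); (0,1,2); (1,0,0); (1,0,2); (1,1,0); (1,1,2)}
target (0,0,0) ∈ {SC,TSO,PSO}

SC:yes TSO:yes PSO:yes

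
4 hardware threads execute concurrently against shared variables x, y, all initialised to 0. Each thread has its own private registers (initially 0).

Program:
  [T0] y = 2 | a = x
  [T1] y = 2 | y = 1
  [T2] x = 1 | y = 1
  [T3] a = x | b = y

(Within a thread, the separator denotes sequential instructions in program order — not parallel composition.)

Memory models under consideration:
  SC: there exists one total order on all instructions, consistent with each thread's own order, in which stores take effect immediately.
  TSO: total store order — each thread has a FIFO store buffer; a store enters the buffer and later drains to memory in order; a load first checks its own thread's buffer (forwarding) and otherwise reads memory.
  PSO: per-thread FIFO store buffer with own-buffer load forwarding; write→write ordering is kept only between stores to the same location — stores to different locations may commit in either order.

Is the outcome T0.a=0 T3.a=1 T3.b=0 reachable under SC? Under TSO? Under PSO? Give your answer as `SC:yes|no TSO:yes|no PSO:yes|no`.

outcome vector order: (T0.a,T3.a,T3.b)
[SC] allowed = {(0,0,0); (0,0,1); (0,0,2); (0,1,1); (0,1,2); (1,0,0); (1,0,1); (1,0,2); (1,1,0); (1,1,1); (1,1,2)}
[TSO] allowed = {(0,0,0); (0,0,1); (0,0,2); (0,1,0); (0,1,1); (0,1,2); (1,0,0); (1,0,1); (1,0,2); (1,1,0); (1,1,1); (1,1,2)}
[PSO] allowed = {(0,0,0); (0,0,1); (0,0,2); (0,1,0); (0,1,1); (0,1,2); (1,0,0); (1,0,1); (1,0,2); (1,1,0); (1,1,1); (1,1,2)}
target (0,1,0) ∈ {TSO,PSO}

SC:no TSO:yes PSO:yes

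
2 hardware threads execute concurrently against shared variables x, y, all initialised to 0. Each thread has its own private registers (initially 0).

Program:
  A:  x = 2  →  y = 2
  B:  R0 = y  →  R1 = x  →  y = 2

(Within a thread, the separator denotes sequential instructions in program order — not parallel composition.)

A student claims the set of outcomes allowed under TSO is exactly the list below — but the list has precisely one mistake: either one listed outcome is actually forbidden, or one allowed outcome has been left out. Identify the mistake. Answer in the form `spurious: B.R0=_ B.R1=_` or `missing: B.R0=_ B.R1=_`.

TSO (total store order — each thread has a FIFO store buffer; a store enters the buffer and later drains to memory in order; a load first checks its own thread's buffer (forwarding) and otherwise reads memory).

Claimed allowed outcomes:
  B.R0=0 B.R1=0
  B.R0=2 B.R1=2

outcome vector order: (B.R0,B.R1)
TSO (3): 0/0; 0/2; 2/2
TSO∖claimed = {0/2}

missing: B.R0=0 B.R1=2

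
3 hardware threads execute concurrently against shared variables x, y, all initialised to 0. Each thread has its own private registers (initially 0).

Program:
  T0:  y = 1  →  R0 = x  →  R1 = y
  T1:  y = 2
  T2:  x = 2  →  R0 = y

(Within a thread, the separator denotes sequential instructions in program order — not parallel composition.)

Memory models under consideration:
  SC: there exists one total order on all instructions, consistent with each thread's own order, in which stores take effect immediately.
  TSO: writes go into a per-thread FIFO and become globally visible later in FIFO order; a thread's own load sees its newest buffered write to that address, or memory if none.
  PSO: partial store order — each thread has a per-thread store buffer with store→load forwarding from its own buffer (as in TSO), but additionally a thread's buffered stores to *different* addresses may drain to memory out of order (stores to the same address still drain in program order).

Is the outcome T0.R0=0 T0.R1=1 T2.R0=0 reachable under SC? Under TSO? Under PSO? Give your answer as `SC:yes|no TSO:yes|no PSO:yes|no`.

outcome vector order: (T0.R0,T0.R1,T2.R0)
under SC → 011, 012, 021, 022, 210, 211, 212, 220, 221, 222
under TSO → 010, 011, 012, 020, 021, 022, 210, 211, 212, 220, 221, 222
under PSO → 010, 011, 012, 020, 021, 022, 210, 211, 212, 220, 221, 222
target 010 ∈ {TSO,PSO}

SC:no TSO:yes PSO:yes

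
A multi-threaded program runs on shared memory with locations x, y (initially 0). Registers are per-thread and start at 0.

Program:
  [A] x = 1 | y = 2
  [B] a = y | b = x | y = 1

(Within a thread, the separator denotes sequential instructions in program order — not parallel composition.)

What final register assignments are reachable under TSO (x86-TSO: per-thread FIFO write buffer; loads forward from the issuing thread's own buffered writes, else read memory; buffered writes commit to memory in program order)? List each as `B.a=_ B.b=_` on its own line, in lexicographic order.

outcome vector order: (B.a,B.b)
|TSO outcomes| = 3

B.a=0 B.b=0
B.a=0 B.b=1
B.a=2 B.b=1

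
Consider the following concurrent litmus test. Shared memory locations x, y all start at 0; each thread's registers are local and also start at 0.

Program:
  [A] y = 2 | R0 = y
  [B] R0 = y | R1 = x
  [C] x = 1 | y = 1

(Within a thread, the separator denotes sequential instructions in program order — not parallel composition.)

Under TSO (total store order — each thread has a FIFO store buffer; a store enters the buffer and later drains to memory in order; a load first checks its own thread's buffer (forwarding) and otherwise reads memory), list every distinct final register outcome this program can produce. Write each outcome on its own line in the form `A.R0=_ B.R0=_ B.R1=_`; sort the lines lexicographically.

outcome vector order: (A.R0,B.R0,B.R1)
|TSO outcomes| = 10

A.R0=1 B.R0=0 B.R1=0
A.R0=1 B.R0=0 B.R1=1
A.R0=1 B.R0=1 B.R1=1
A.R0=1 B.R0=2 B.R1=0
A.R0=1 B.R0=2 B.R1=1
A.R0=2 B.R0=0 B.R1=0
A.R0=2 B.R0=0 B.R1=1
A.R0=2 B.R0=1 B.R1=1
A.R0=2 B.R0=2 B.R1=0
A.R0=2 B.R0=2 B.R1=1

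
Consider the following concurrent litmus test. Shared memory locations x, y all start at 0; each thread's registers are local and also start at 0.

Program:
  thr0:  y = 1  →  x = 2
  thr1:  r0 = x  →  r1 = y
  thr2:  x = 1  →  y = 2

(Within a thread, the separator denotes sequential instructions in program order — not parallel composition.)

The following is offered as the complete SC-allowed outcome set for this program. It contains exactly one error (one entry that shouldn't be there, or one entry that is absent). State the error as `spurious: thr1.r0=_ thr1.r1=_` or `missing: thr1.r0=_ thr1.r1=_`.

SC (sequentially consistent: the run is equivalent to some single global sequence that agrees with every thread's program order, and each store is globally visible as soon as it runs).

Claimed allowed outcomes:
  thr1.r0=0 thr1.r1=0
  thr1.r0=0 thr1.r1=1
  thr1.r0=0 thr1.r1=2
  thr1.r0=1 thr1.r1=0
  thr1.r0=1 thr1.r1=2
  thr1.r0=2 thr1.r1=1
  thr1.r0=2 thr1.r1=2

missing: thr1.r0=1 thr1.r1=1

outcome vector order: (thr1.r0,thr1.r1)
SC: 8 outcomes — {<0 0>; <0 1>; <0 2>; <1 0>; <1 1>; <1 2>; <2 1>; <2 2>}
SC∖claimed = {<1 1>}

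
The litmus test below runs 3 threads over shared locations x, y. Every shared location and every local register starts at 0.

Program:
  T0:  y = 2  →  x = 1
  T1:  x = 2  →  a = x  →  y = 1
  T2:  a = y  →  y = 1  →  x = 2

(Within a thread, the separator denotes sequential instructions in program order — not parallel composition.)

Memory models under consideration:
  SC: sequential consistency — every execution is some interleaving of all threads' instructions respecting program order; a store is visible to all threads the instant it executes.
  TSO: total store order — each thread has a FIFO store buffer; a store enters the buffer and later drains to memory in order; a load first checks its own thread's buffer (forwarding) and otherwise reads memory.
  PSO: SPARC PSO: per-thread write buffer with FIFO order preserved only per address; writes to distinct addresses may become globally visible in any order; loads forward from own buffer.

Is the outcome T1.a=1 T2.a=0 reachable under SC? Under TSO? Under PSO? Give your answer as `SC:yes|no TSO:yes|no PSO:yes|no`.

SC:yes TSO:yes PSO:yes

outcome vector order: (T1.a,T2.a)
under SC → 10 11 12 20 21 22
under TSO → 10 11 12 20 21 22
under PSO → 10 11 12 20 21 22
target 10 ∈ {SC,TSO,PSO}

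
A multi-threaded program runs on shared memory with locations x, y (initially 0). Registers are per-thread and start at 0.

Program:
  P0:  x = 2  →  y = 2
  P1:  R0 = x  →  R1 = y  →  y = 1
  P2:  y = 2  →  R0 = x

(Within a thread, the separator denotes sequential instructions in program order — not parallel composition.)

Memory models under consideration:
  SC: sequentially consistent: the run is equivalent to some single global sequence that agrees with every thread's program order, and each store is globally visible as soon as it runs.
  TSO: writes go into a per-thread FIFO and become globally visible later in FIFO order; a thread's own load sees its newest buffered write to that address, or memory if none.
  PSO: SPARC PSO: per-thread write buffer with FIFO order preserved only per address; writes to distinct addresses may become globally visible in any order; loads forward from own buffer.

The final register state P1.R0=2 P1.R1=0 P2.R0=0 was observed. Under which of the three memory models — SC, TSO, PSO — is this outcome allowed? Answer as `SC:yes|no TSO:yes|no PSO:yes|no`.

SC:no TSO:yes PSO:yes

outcome vector order: (P1.R0,P1.R1,P2.R0)
SC: 7 outcomes — {000; 002; 020; 022; 202; 220; 222}
TSO: 8 outcomes — {000; 002; 020; 022; 200; 202; 220; 222}
PSO: 8 outcomes — {000; 002; 020; 022; 200; 202; 220; 222}
target 200 ∈ {TSO,PSO}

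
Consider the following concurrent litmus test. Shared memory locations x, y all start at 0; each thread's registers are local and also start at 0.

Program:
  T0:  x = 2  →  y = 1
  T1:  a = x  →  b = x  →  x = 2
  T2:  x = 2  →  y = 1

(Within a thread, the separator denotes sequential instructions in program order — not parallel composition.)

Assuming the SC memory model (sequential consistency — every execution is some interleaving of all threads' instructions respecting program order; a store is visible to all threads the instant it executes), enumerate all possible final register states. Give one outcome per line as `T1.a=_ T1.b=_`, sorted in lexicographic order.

outcome vector order: (T1.a,T1.b)
|SC outcomes| = 3

T1.a=0 T1.b=0
T1.a=0 T1.b=2
T1.a=2 T1.b=2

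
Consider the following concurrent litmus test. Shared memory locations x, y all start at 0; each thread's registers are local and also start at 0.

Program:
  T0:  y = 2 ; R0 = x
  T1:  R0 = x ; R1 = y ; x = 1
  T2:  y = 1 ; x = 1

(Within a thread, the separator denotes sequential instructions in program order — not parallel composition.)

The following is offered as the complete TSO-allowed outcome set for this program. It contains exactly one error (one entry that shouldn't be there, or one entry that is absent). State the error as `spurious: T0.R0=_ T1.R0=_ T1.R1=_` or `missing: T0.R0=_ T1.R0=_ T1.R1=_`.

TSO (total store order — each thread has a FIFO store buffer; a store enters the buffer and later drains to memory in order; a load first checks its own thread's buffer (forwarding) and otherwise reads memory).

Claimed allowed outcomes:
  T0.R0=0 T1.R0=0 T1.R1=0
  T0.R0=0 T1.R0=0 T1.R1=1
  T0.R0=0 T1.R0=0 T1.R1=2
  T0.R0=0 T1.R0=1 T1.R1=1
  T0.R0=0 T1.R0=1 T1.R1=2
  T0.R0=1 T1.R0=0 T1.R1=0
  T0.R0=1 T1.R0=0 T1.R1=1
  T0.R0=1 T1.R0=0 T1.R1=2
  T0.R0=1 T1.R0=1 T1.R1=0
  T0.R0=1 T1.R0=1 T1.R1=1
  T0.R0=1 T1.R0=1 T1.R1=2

outcome vector order: (T0.R0,T1.R0,T1.R1)
TSO (10): <0 0 0>, <0 0 1>, <0 0 2>, <0 1 1>, <0 1 2>, <1 0 0>, <1 0 1>, <1 0 2>, <1 1 1>, <1 1 2>
claimed∖TSO = {<1 1 0>}

spurious: T0.R0=1 T1.R0=1 T1.R1=0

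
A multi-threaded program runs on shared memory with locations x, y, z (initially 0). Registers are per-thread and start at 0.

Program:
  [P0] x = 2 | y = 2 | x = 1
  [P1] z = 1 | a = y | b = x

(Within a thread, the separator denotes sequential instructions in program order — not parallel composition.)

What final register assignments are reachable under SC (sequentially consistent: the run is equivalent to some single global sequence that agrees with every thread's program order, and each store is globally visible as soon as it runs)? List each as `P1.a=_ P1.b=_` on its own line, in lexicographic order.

outcome vector order: (P1.a,P1.b)
|SC outcomes| = 5

P1.a=0 P1.b=0
P1.a=0 P1.b=1
P1.a=0 P1.b=2
P1.a=2 P1.b=1
P1.a=2 P1.b=2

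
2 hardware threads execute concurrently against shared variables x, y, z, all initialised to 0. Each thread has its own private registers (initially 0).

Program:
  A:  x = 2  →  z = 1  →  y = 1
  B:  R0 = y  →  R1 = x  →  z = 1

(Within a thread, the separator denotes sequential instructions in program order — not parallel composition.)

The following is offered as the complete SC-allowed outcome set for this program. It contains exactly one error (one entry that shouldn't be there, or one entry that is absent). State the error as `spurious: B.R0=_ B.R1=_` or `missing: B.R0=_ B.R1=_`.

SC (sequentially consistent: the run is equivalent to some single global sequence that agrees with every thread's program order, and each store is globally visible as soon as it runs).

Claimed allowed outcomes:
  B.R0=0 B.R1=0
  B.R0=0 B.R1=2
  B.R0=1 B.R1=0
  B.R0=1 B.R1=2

spurious: B.R0=1 B.R1=0

outcome vector order: (B.R0,B.R1)
under SC → 00; 02; 12
claimed∖SC = {10}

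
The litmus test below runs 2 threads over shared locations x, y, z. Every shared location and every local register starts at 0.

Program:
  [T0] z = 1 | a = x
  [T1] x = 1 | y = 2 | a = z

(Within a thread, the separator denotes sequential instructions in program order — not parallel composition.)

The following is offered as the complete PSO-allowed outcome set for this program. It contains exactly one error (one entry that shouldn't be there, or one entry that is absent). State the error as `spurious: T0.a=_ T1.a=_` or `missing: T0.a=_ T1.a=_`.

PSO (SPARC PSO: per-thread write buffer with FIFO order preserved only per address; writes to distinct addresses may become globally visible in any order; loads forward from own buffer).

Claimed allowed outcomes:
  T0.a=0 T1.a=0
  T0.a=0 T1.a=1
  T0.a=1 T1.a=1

outcome vector order: (T0.a,T1.a)
PSO (4): 00, 01, 10, 11
PSO∖claimed = {10}

missing: T0.a=1 T1.a=0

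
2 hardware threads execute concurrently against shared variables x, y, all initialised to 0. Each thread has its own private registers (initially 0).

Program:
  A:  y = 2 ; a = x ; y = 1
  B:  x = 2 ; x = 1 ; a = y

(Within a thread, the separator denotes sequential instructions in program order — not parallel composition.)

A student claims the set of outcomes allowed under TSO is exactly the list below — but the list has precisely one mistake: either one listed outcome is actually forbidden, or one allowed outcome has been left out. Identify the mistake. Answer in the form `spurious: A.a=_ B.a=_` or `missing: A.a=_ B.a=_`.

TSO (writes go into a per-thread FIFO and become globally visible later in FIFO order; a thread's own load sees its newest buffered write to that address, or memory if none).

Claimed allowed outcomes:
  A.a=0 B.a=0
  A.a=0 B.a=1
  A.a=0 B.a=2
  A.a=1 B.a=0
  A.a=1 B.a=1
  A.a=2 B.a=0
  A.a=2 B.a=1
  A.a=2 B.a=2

outcome vector order: (A.a,B.a)
TSO (9): 0/0, 0/1, 0/2, 1/0, 1/1, 1/2, 2/0, 2/1, 2/2
TSO∖claimed = {1/2}

missing: A.a=1 B.a=2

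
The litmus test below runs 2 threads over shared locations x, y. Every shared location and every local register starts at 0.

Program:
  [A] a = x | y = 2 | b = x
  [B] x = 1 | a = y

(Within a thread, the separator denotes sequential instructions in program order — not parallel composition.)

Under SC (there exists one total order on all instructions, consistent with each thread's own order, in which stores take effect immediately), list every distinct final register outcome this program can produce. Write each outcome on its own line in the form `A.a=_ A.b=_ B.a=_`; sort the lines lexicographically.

A.a=0 A.b=0 B.a=2
A.a=0 A.b=1 B.a=0
A.a=0 A.b=1 B.a=2
A.a=1 A.b=1 B.a=0
A.a=1 A.b=1 B.a=2

outcome vector order: (A.a,A.b,B.a)
|SC outcomes| = 5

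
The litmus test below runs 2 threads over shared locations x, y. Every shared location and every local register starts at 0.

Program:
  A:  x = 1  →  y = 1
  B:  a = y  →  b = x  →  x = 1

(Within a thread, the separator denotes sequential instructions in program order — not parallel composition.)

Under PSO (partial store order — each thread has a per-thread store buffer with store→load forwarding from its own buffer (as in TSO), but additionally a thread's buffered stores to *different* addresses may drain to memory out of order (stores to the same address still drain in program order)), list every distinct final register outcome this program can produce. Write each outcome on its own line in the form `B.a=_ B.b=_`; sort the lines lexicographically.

B.a=0 B.b=0
B.a=0 B.b=1
B.a=1 B.b=0
B.a=1 B.b=1

outcome vector order: (B.a,B.b)
|PSO outcomes| = 4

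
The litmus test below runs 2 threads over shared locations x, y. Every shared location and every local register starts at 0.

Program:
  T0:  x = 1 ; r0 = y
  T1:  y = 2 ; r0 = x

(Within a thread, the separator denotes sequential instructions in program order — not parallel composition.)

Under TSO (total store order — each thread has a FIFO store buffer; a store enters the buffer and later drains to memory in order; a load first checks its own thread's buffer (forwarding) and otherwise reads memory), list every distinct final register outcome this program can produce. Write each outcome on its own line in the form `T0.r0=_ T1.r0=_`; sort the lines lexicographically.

T0.r0=0 T1.r0=0
T0.r0=0 T1.r0=1
T0.r0=2 T1.r0=0
T0.r0=2 T1.r0=1

outcome vector order: (T0.r0,T1.r0)
|TSO outcomes| = 4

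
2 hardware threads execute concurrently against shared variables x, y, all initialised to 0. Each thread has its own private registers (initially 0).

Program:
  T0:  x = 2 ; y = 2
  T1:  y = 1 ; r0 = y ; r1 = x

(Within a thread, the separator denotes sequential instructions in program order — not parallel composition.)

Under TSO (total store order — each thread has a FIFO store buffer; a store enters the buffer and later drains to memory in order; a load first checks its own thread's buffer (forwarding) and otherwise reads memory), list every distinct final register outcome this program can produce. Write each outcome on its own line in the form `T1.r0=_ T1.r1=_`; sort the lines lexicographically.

outcome vector order: (T1.r0,T1.r1)
|TSO outcomes| = 3

T1.r0=1 T1.r1=0
T1.r0=1 T1.r1=2
T1.r0=2 T1.r1=2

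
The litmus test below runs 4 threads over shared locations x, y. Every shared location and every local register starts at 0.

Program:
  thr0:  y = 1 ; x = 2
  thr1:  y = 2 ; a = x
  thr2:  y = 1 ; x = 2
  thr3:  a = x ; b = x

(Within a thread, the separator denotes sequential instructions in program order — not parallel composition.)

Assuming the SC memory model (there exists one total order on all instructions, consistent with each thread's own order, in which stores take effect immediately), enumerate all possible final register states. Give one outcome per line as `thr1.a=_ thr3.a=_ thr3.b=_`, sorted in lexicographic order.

outcome vector order: (thr1.a,thr3.a,thr3.b)
|SC outcomes| = 6

thr1.a=0 thr3.a=0 thr3.b=0
thr1.a=0 thr3.a=0 thr3.b=2
thr1.a=0 thr3.a=2 thr3.b=2
thr1.a=2 thr3.a=0 thr3.b=0
thr1.a=2 thr3.a=0 thr3.b=2
thr1.a=2 thr3.a=2 thr3.b=2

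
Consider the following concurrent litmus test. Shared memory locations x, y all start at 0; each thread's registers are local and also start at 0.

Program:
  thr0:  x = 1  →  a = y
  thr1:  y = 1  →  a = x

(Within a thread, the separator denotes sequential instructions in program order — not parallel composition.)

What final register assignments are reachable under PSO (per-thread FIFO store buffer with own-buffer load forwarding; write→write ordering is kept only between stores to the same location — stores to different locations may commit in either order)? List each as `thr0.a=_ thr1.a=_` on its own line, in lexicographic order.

outcome vector order: (thr0.a,thr1.a)
|PSO outcomes| = 4

thr0.a=0 thr1.a=0
thr0.a=0 thr1.a=1
thr0.a=1 thr1.a=0
thr0.a=1 thr1.a=1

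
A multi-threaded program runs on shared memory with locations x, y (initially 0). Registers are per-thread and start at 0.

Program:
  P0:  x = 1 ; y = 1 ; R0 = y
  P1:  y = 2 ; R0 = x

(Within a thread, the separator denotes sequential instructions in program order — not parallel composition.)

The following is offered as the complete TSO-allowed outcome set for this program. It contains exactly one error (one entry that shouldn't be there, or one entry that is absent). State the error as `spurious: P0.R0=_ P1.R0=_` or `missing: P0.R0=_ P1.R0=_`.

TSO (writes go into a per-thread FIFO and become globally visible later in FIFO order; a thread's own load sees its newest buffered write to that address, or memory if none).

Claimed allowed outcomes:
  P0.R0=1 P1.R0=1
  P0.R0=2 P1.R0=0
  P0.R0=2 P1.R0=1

missing: P0.R0=1 P1.R0=0

outcome vector order: (P0.R0,P1.R0)
[TSO] allowed = {<1 0>, <1 1>, <2 0>, <2 1>}
TSO∖claimed = {<1 0>}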